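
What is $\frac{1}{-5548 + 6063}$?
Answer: $\frac{1}{515} \approx 0.0019417$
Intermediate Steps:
$\frac{1}{-5548 + 6063} = \frac{1}{515}$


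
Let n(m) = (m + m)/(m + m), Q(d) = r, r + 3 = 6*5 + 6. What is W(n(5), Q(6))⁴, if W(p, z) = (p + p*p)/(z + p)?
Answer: 1/83521 ≈ 1.1973e-5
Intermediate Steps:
r = 33 (r = -3 + (6*5 + 6) = -3 + (30 + 6) = -3 + 36 = 33)
Q(d) = 33
n(m) = 1 (n(m) = (2*m)/((2*m)) = (2*m)*(1/(2*m)) = 1)
W(p, z) = (p + p²)/(p + z)
W(n(5), Q(6))⁴ = (1*(1 + 1)/(1 + 33))⁴ = (1*2/34)⁴ = (1*(1/34)*2)⁴ = (1/17)⁴ = 1/83521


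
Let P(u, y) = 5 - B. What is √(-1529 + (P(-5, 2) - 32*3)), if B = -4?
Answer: 4*I*√101 ≈ 40.2*I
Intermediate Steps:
P(u, y) = 9 (P(u, y) = 5 - 1*(-4) = 5 + 4 = 9)
√(-1529 + (P(-5, 2) - 32*3)) = √(-1529 + (9 - 32*3)) = √(-1529 + (9 - 96)) = √(-1529 - 87) = √(-1616) = 4*I*√101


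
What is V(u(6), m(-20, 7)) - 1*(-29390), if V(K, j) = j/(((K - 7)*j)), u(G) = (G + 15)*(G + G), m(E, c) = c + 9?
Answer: 7200551/245 ≈ 29390.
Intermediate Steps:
m(E, c) = 9 + c
u(G) = 2*G*(15 + G) (u(G) = (15 + G)*(2*G) = 2*G*(15 + G))
V(K, j) = 1/(-7 + K) (V(K, j) = j/(((-7 + K)*j)) = j/((j*(-7 + K))) = j*(1/(j*(-7 + K))) = 1/(-7 + K))
V(u(6), m(-20, 7)) - 1*(-29390) = 1/(-7 + 2*6*(15 + 6)) - 1*(-29390) = 1/(-7 + 2*6*21) + 29390 = 1/(-7 + 252) + 29390 = 1/245 + 29390 = 7200551/245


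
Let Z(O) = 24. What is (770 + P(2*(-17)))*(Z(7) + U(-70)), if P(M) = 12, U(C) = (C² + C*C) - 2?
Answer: 7680804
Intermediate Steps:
U(C) = -2 + 2*C² (U(C) = (C² + C²) - 2 = 2*C² - 2 = -2 + 2*C²)
(770 + P(2*(-17)))*(Z(7) + U(-70)) = (770 + 12)*(24 + (-2 + 2*(-70)²)) = 782*(24 + (-2 + 2*4900)) = 782*(24 + (-2 + 9800)) = 782*(24 + 9798) = 782*9822 = 7680804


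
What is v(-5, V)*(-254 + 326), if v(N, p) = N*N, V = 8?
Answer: 1800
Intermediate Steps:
v(N, p) = N²
v(-5, V)*(-254 + 326) = (-5)²*(-254 + 326) = 25*72 = 1800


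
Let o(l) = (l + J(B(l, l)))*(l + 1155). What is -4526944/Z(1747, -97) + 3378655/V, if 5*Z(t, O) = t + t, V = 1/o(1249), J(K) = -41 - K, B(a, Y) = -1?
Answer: 17155268371376900/1747 ≈ 9.8198e+12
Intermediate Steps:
o(l) = (-40 + l)*(1155 + l) (o(l) = (l + (-41 - 1*(-1)))*(l + 1155) = (l + (-41 + 1))*(1155 + l) = (l - 40)*(1155 + l) = (-40 + l)*(1155 + l))
V = 1/2906436 (V = 1/(-46200 + 1249² + 1115*1249) = 1/(-46200 + 1560001 + 1392635) = 1/2906436 ≈ 3.4406e-7)
Z(t, O) = 2*t/5 (Z(t, O) = (t + t)/5 = (2*t)/5 = 2*t/5)
-4526944/Z(1747, -97) + 3378655/V = -4526944/((⅖)*1747) + 3378655/(1/2906436) = -4526944/3494/5 + 3378655*2906436 = -4526944*5/3494 + 9819844523580 = -11317360/1747 + 9819844523580 = 17155268371376900/1747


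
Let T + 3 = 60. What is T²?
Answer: 3249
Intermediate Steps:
T = 57 (T = -3 + 60 = 57)
T² = 57² = 3249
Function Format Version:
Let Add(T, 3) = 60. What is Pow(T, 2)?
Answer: 3249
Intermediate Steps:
T = 57 (T = Add(-3, 60) = 57)
Pow(T, 2) = Pow(57, 2) = 3249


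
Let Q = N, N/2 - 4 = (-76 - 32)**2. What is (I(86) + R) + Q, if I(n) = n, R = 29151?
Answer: 52573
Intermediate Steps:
N = 23336 (N = 8 + 2*(-76 - 32)**2 = 8 + 2*(-108)**2 = 8 + 2*11664 = 8 + 23328 = 23336)
Q = 23336
(I(86) + R) + Q = (86 + 29151) + 23336 = 29237 + 23336 = 52573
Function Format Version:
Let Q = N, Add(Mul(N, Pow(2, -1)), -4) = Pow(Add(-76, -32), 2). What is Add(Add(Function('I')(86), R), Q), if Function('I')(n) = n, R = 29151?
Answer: 52573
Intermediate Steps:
N = 23336 (N = Add(8, Mul(2, Pow(Add(-76, -32), 2))) = Add(8, Mul(2, Pow(-108, 2))) = Add(8, Mul(2, 11664)) = Add(8, 23328) = 23336)
Q = 23336
Add(Add(Function('I')(86), R), Q) = Add(Add(86, 29151), 23336) = Add(29237, 23336) = 52573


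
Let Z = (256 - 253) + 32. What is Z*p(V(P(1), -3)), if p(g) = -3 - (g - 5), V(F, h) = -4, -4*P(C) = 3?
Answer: 210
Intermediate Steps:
P(C) = -¾ (P(C) = -¼*3 = -¾)
p(g) = 2 - g (p(g) = -3 - (-5 + g) = -3 + (5 - g) = 2 - g)
Z = 35 (Z = 3 + 32 = 35)
Z*p(V(P(1), -3)) = 35*(2 - 1*(-4)) = 35*(2 + 4) = 35*6 = 210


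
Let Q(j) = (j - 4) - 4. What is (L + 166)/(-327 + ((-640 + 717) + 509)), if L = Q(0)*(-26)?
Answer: 374/259 ≈ 1.4440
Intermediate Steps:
Q(j) = -8 + j (Q(j) = (-4 + j) - 4 = -8 + j)
L = 208 (L = (-8 + 0)*(-26) = -8*(-26) = 208)
(L + 166)/(-327 + ((-640 + 717) + 509)) = (208 + 166)/(-327 + ((-640 + 717) + 509)) = 374/(-327 + (77 + 509)) = 374/(-327 + 586) = 374/259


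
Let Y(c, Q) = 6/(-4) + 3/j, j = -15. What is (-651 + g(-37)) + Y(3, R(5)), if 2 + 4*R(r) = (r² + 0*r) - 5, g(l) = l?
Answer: -6897/10 ≈ -689.70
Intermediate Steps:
R(r) = -7/4 + r²/4 (R(r) = -½ + ((r² + 0*r) - 5)/4 = -½ + ((r² + 0) - 5)/4 = -½ + (r² - 5)/4 = -½ + (-5 + r²)/4 = -½ + (-5/4 + r²/4) = -7/4 + r²/4)
Y(c, Q) = -17/10 (Y(c, Q) = 6/(-4) + 3/(-15) = 6*(-¼) + 3*(-1/15) = -3/2 - ⅕ = -17/10)
(-651 + g(-37)) + Y(3, R(5)) = (-651 - 37) - 17/10 = -688 - 17/10 = -6897/10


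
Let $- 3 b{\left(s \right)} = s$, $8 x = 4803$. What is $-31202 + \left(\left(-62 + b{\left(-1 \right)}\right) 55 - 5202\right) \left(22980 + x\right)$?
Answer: $- \frac{1621384677}{8} \approx -2.0267 \cdot 10^{8}$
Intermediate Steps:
$x = \frac{4803}{8}$ ($x = \frac{1}{8} \cdot 4803 = \frac{4803}{8} \approx 600.38$)
$b{\left(s \right)} = - \frac{s}{3}$
$-31202 + \left(\left(-62 + b{\left(-1 \right)}\right) 55 - 5202\right) \left(22980 + x\right) = -31202 + \left(\left(-62 - - \frac{1}{3}\right) 55 - 5202\right) \left(22980 + \frac{4803}{8}\right) = -31202 + \left(\left(-62 + \frac{1}{3}\right) 55 - 5202\right) \frac{188643}{8} = -31202 + \left(\left(- \frac{185}{3}\right) 55 - 5202\right) \frac{188643}{8} = -31202 + \left(- \frac{10175}{3} - 5202\right) \frac{188643}{8} = -31202 - \frac{1621135061}{8} = - \frac{1621384677}{8}$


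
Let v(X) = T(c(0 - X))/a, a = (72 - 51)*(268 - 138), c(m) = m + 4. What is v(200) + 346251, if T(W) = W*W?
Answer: 67521689/195 ≈ 3.4627e+5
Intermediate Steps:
c(m) = 4 + m
T(W) = W²
a = 2730 (a = 21*130 = 2730)
v(X) = (4 - X)²/2730 (v(X) = (4 + (0 - X))²/2730 = (4 - X)²*(1/2730) = (4 - X)²/2730)
v(200) + 346251 = (-4 + 200)²/2730 + 346251 = (1/2730)*196² + 346251 = (1/2730)*38416 + 346251 = 2744/195 + 346251 = 67521689/195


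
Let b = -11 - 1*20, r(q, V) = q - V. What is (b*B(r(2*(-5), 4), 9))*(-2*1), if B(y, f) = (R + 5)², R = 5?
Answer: 6200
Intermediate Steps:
B(y, f) = 100 (B(y, f) = (5 + 5)² = 10² = 100)
b = -31 (b = -11 - 20 = -31)
(b*B(r(2*(-5), 4), 9))*(-2*1) = (-31*100)*(-2*1) = -3100*(-2) = 6200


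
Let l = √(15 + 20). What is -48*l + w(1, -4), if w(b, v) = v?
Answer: -4 - 48*√35 ≈ -287.97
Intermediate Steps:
l = √35 ≈ 5.9161
-48*l + w(1, -4) = -48*√35 - 4 = -4 - 48*√35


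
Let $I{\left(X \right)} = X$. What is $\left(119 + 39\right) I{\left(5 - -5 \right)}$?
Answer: $1580$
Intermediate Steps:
$\left(119 + 39\right) I{\left(5 - -5 \right)} = \left(119 + 39\right) \left(5 - -5\right) = 158 \left(5 + 5\right) = 158 \cdot 10 = 1580$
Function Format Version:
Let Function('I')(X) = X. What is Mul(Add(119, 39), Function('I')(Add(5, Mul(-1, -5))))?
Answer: 1580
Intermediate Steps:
Mul(Add(119, 39), Function('I')(Add(5, Mul(-1, -5)))) = Mul(Add(119, 39), Add(5, Mul(-1, -5))) = Mul(158, Add(5, 5)) = Mul(158, 10) = 1580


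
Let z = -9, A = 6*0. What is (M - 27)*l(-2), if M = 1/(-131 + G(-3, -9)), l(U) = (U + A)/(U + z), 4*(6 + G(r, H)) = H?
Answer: -30086/6127 ≈ -4.9104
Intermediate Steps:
A = 0
G(r, H) = -6 + H/4
l(U) = U/(-9 + U) (l(U) = (U + 0)/(U - 9) = U/(-9 + U))
M = -4/557 (M = 1/(-131 + (-6 + (1/4)*(-9))) = 1/(-131 + (-6 - 9/4)) = 1/(-131 - 33/4) = 1/(-557/4) = -4/557 ≈ -0.0071813)
(M - 27)*l(-2) = (-4/557 - 27)*(-2/(-9 - 2)) = -(-30086)/(557*(-11)) = -(-30086)*(-1)/(557*11) = -15043/557*2/11 = -30086/6127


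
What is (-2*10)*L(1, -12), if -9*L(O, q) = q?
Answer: -80/3 ≈ -26.667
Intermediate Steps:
L(O, q) = -q/9
(-2*10)*L(1, -12) = (-2*10)*(-⅑*(-12)) = -1*20*(4/3) = -20*4/3 = -80/3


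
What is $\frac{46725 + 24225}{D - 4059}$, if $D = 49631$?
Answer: $\frac{35475}{22786} \approx 1.5569$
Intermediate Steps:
$\frac{46725 + 24225}{D - 4059} = \frac{46725 + 24225}{49631 - 4059} = \frac{70950}{45572} = 70950 \cdot \frac{1}{45572} = \frac{35475}{22786}$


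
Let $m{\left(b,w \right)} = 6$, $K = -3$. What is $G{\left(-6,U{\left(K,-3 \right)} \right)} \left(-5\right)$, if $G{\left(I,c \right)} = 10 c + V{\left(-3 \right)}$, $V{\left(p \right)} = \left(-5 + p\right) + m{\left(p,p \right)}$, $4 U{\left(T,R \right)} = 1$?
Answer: $- \frac{5}{2} \approx -2.5$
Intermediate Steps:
$U{\left(T,R \right)} = \frac{1}{4}$ ($U{\left(T,R \right)} = \frac{1}{4} \cdot 1 = \frac{1}{4}$)
$V{\left(p \right)} = 1 + p$ ($V{\left(p \right)} = \left(-5 + p\right) + 6 = 1 + p$)
$G{\left(I,c \right)} = -2 + 10 c$ ($G{\left(I,c \right)} = 10 c + \left(1 - 3\right) = 10 c - 2 = -2 + 10 c$)
$G{\left(-6,U{\left(K,-3 \right)} \right)} \left(-5\right) = \left(-2 + 10 \cdot \frac{1}{4}\right) \left(-5\right) = \left(-2 + \frac{5}{2}\right) \left(-5\right) = \frac{1}{2} \left(-5\right) = - \frac{5}{2}$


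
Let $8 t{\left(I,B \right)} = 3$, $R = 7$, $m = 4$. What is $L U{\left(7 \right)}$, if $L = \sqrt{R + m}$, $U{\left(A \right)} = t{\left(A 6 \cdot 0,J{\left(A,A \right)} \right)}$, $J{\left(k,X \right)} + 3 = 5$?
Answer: $\frac{3 \sqrt{11}}{8} \approx 1.2437$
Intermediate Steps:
$J{\left(k,X \right)} = 2$ ($J{\left(k,X \right)} = -3 + 5 = 2$)
$t{\left(I,B \right)} = \frac{3}{8}$ ($t{\left(I,B \right)} = \frac{1}{8} \cdot 3 = \frac{3}{8}$)
$U{\left(A \right)} = \frac{3}{8}$
$L = \sqrt{11}$ ($L = \sqrt{7 + 4} = \sqrt{11} \approx 3.3166$)
$L U{\left(7 \right)} = \sqrt{11} \cdot \frac{3}{8} = \frac{3 \sqrt{11}}{8}$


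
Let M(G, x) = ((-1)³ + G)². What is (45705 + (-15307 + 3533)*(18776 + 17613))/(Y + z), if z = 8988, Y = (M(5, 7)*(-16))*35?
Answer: -428398381/28 ≈ -1.5300e+7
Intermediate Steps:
M(G, x) = (-1 + G)²
Y = -8960 (Y = ((-1 + 5)²*(-16))*35 = (4²*(-16))*35 = (16*(-16))*35 = -256*35 = -8960)
(45705 + (-15307 + 3533)*(18776 + 17613))/(Y + z) = (45705 + (-15307 + 3533)*(18776 + 17613))/(-8960 + 8988) = (45705 - 11774*36389)/28 = (45705 - 428444086)*(1/28) = -428398381*1/28 = -428398381/28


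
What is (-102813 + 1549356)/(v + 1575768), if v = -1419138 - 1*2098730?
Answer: -1446543/1942100 ≈ -0.74483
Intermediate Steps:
v = -3517868 (v = -1419138 - 2098730 = -3517868)
(-102813 + 1549356)/(v + 1575768) = (-102813 + 1549356)/(-3517868 + 1575768) = 1446543/(-1942100) = 1446543*(-1/1942100) = -1446543/1942100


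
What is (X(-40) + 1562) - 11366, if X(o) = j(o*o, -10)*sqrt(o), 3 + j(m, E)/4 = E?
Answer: -9804 - 104*I*sqrt(10) ≈ -9804.0 - 328.88*I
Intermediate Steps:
j(m, E) = -12 + 4*E
X(o) = -52*sqrt(o) (X(o) = (-12 + 4*(-10))*sqrt(o) = (-12 - 40)*sqrt(o) = -52*sqrt(o))
(X(-40) + 1562) - 11366 = (-104*I*sqrt(10) + 1562) - 11366 = (1562 - 104*I*sqrt(10)) - 11366 = -9804 - 104*I*sqrt(10)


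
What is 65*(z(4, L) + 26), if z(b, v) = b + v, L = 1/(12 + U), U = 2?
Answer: 27365/14 ≈ 1954.6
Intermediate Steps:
L = 1/14 (L = 1/(12 + 2) = 1/14 ≈ 0.071429)
65*(z(4, L) + 26) = 65*((4 + 1/14) + 26) = 65*(57/14 + 26) = 65*(421/14) = 27365/14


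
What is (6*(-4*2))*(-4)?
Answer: 192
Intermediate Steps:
(6*(-4*2))*(-4) = (6*(-8))*(-4) = -48*(-4) = 192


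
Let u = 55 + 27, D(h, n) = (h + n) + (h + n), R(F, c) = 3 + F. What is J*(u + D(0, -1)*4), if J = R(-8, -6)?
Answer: -370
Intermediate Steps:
D(h, n) = 2*h + 2*n
J = -5 (J = 3 - 8 = -5)
u = 82
J*(u + D(0, -1)*4) = -5*(82 + (2*0 + 2*(-1))*4) = -5*(82 + (0 - 2)*4) = -5*(82 - 2*4) = -5*(82 - 8) = -5*74 = -370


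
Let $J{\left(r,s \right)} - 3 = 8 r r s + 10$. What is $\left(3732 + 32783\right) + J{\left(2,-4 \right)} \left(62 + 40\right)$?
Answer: $24785$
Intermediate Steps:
$J{\left(r,s \right)} = 13 + 8 s r^{2}$ ($J{\left(r,s \right)} = 3 + \left(8 r r s + 10\right) = 3 + \left(8 r^{2} s + 10\right) = 3 + \left(8 s r^{2} + 10\right) = 3 + \left(10 + 8 s r^{2}\right) = 13 + 8 s r^{2}$)
$\left(3732 + 32783\right) + J{\left(2,-4 \right)} \left(62 + 40\right) = \left(3732 + 32783\right) + \left(13 + 8 \left(-4\right) 2^{2}\right) \left(62 + 40\right) = 36515 + \left(13 + 8 \left(-4\right) 4\right) 102 = 36515 + \left(13 - 128\right) 102 = 36515 - 11730 = 24785$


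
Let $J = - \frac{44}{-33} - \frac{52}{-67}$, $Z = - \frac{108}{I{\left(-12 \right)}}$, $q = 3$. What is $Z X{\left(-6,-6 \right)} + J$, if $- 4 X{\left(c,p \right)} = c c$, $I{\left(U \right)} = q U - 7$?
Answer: $- \frac{177140}{8643} \approx -20.495$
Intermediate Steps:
$I{\left(U \right)} = -7 + 3 U$ ($I{\left(U \right)} = 3 U - 7 = -7 + 3 U$)
$X{\left(c,p \right)} = - \frac{c^{2}}{4}$ ($X{\left(c,p \right)} = - \frac{c c}{4} = - \frac{c^{2}}{4}$)
$Z = \frac{108}{43}$ ($Z = - \frac{108}{-7 + 3 \left(-12\right)} = - \frac{108}{-7 - 36} = - \frac{108}{-43} = \left(-108\right) \left(- \frac{1}{43}\right) = \frac{108}{43} \approx 2.5116$)
$J = \frac{424}{201}$ ($J = \left(-44\right) \left(- \frac{1}{33}\right) - - \frac{52}{67} = \frac{4}{3} + \frac{52}{67} = \frac{424}{201} \approx 2.1095$)
$Z X{\left(-6,-6 \right)} + J = \frac{108 \left(- \frac{\left(-6\right)^{2}}{4}\right)}{43} + \frac{424}{201} = \frac{108 \left(\left(- \frac{1}{4}\right) 36\right)}{43} + \frac{424}{201} = \frac{108}{43} \left(-9\right) + \frac{424}{201} = - \frac{972}{43} + \frac{424}{201} = - \frac{177140}{8643}$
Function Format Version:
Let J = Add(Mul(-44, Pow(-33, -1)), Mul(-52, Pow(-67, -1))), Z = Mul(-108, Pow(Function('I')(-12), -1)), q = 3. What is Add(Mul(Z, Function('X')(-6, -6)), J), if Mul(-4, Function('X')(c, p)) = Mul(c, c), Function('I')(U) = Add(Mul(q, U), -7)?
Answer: Rational(-177140, 8643) ≈ -20.495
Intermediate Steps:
Function('I')(U) = Add(-7, Mul(3, U)) (Function('I')(U) = Add(Mul(3, U), -7) = Add(-7, Mul(3, U)))
Function('X')(c, p) = Mul(Rational(-1, 4), Pow(c, 2)) (Function('X')(c, p) = Mul(Rational(-1, 4), Mul(c, c)) = Mul(Rational(-1, 4), Pow(c, 2)))
Z = Rational(108, 43) (Z = Mul(-108, Pow(Add(-7, Mul(3, -12)), -1)) = Mul(-108, Pow(Add(-7, -36), -1)) = Mul(-108, Pow(-43, -1)) = Mul(-108, Rational(-1, 43)) = Rational(108, 43) ≈ 2.5116)
J = Rational(424, 201) (J = Add(Mul(-44, Rational(-1, 33)), Mul(-52, Rational(-1, 67))) = Add(Rational(4, 3), Rational(52, 67)) = Rational(424, 201) ≈ 2.1095)
Add(Mul(Z, Function('X')(-6, -6)), J) = Add(Mul(Rational(108, 43), Mul(Rational(-1, 4), Pow(-6, 2))), Rational(424, 201)) = Add(Mul(Rational(108, 43), Mul(Rational(-1, 4), 36)), Rational(424, 201)) = Add(Mul(Rational(108, 43), -9), Rational(424, 201)) = Add(Rational(-972, 43), Rational(424, 201)) = Rational(-177140, 8643)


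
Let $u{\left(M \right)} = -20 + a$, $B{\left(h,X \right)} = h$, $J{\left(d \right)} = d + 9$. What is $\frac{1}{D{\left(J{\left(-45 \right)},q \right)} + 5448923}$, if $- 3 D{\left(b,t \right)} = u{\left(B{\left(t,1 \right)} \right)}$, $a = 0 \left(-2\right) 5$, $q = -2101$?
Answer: $\frac{3}{16346789} \approx 1.8352 \cdot 10^{-7}$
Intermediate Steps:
$J{\left(d \right)} = 9 + d$
$a = 0$ ($a = 0 \cdot 5 = 0$)
$u{\left(M \right)} = -20$ ($u{\left(M \right)} = -20 + 0 = -20$)
$D{\left(b,t \right)} = \frac{20}{3}$ ($D{\left(b,t \right)} = \left(- \frac{1}{3}\right) \left(-20\right) = \frac{20}{3}$)
$\frac{1}{D{\left(J{\left(-45 \right)},q \right)} + 5448923} = \frac{1}{\frac{20}{3} + 5448923} = \frac{1}{\frac{16346789}{3}} = \frac{3}{16346789}$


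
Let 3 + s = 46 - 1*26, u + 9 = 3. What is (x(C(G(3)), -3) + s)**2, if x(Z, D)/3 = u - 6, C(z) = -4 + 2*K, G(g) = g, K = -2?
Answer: 361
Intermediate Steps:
C(z) = -8 (C(z) = -4 + 2*(-2) = -4 - 4 = -8)
u = -6 (u = -9 + 3 = -6)
x(Z, D) = -36 (x(Z, D) = 3*(-6 - 6) = 3*(-12) = -36)
s = 17 (s = -3 + (46 - 1*26) = -3 + (46 - 26) = -3 + 20 = 17)
(x(C(G(3)), -3) + s)**2 = (-36 + 17)**2 = (-19)**2 = 361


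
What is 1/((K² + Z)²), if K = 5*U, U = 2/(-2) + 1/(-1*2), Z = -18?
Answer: 16/23409 ≈ 0.00068350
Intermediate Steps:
U = -3/2 (U = 2*(-½) + 1/(-2) = -1 + 1*(-½) = -1 - ½ = -3/2 ≈ -1.5000)
K = -15/2 (K = 5*(-3/2) = -15/2 ≈ -7.5000)
1/((K² + Z)²) = 1/(((-15/2)² - 18)²) = 1/((225/4 - 18)²) = 1/((153/4)²) = 1/(23409/16) = 16/23409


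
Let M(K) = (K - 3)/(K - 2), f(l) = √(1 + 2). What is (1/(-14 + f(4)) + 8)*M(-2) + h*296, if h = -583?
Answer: -66607423/386 - 5*√3/772 ≈ -1.7256e+5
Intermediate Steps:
f(l) = √3
M(K) = (-3 + K)/(-2 + K)
(1/(-14 + f(4)) + 8)*M(-2) + h*296 = (1/(-14 + √3) + 8)*((-3 - 2)/(-2 - 2)) - 583*296 = (8 + 1/(-14 + √3))*(-5/(-4)) - 172568 = (8 + 1/(-14 + √3))*(-¼*(-5)) - 172568 = (8 + 1/(-14 + √3))*(5/4) - 172568 = (10 + 5/(4*(-14 + √3))) - 172568 = -172558 + 5/(4*(-14 + √3))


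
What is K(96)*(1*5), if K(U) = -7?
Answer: -35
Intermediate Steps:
K(96)*(1*5) = -7*5 = -35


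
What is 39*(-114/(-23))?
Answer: 4446/23 ≈ 193.30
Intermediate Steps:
39*(-114/(-23)) = 39*(-114*(-1/23)) = 39*(114/23) = 4446/23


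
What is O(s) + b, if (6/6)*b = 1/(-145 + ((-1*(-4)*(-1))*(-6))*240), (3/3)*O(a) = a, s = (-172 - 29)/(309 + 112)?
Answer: -1128194/2363915 ≈ -0.47726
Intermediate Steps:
s = -201/421 ≈ -0.47743
O(a) = a
b = 1/5615 (b = 1/(-145 + ((-1*(-4)*(-1))*(-6))*240) = 1/(-145 + ((4*(-1))*(-6))*240) = 1/(-145 - 4*(-6)*240) = 1/(-145 + 24*240) = 1/(-145 + 5760) = 1/5615 ≈ 0.00017809)
O(s) + b = -201/421 + 1/5615 = -1128194/2363915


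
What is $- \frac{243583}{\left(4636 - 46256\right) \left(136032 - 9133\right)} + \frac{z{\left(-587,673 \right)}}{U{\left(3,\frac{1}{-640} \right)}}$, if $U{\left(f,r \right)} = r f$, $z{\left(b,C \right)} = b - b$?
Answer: $\frac{243583}{5281536380} \approx 4.612 \cdot 10^{-5}$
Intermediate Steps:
$z{\left(b,C \right)} = 0$
$U{\left(f,r \right)} = f r$
$- \frac{243583}{\left(4636 - 46256\right) \left(136032 - 9133\right)} + \frac{z{\left(-587,673 \right)}}{U{\left(3,\frac{1}{-640} \right)}} = - \frac{243583}{\left(4636 - 46256\right) \left(136032 - 9133\right)} + \frac{0}{3 \frac{1}{-640}} = - \frac{243583}{\left(-41620\right) 126899} + \frac{0}{3 \left(- \frac{1}{640}\right)} = - \frac{243583}{-5281536380} + \frac{0}{- \frac{3}{640}} = \left(-243583\right) \left(- \frac{1}{5281536380}\right) + 0 \left(- \frac{640}{3}\right) = \frac{243583}{5281536380} + 0 = \frac{243583}{5281536380}$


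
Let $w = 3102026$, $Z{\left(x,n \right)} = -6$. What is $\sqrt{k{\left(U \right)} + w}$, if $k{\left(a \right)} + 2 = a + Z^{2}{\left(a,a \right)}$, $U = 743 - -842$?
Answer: $47 \sqrt{1405} \approx 1761.7$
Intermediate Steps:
$U = 1585$ ($U = 743 + 842 = 1585$)
$k{\left(a \right)} = 34 + a$ ($k{\left(a \right)} = -2 + \left(a + \left(-6\right)^{2}\right) = -2 + \left(a + 36\right) = -2 + \left(36 + a\right) = 34 + a$)
$\sqrt{k{\left(U \right)} + w} = \sqrt{\left(34 + 1585\right) + 3102026} = \sqrt{1619 + 3102026} = \sqrt{3103645} = 47 \sqrt{1405}$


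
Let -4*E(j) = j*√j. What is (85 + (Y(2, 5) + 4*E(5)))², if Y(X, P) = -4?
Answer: 6686 - 810*√5 ≈ 4874.8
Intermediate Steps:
E(j) = -j^(3/2)/4 (E(j) = -j*√j/4 = -j^(3/2)/4)
(85 + (Y(2, 5) + 4*E(5)))² = (85 + (-4 + 4*(-5*√5/4)))² = (85 + (-4 - 5*√5))² = (81 - 5*√5)²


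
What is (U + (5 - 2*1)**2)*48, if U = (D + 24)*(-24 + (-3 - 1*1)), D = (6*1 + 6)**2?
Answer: -225360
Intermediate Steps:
D = 144 (D = (6 + 6)**2 = 12**2 = 144)
U = -4704 (U = (144 + 24)*(-24 + (-3 - 1*1)) = 168*(-24 + (-3 - 1)) = 168*(-24 - 4) = 168*(-28) = -4704)
(U + (5 - 2*1)**2)*48 = (-4704 + (5 - 2*1)**2)*48 = (-4704 + (5 - 2)**2)*48 = (-4704 + 3**2)*48 = (-4704 + 9)*48 = -4695*48 = -225360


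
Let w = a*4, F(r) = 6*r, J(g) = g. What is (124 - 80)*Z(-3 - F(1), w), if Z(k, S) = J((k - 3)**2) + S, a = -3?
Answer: 5808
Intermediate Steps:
w = -12 (w = -3*4 = -12)
Z(k, S) = S + (-3 + k)**2 (Z(k, S) = (k - 3)**2 + S = (-3 + k)**2 + S = S + (-3 + k)**2)
(124 - 80)*Z(-3 - F(1), w) = (124 - 80)*(-12 + (-3 + (-3 - 6))**2) = 44*(-12 + (-3 + (-3 - 1*6))**2) = 44*(-12 + (-3 + (-3 - 6))**2) = 44*(-12 + (-3 - 9)**2) = 44*(-12 + (-12)**2) = 44*(-12 + 144) = 44*132 = 5808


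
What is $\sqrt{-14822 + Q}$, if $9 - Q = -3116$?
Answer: $i \sqrt{11697} \approx 108.15 i$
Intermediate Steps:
$Q = 3125$ ($Q = 9 - -3116 = 9 + 3116 = 3125$)
$\sqrt{-14822 + Q} = \sqrt{-14822 + 3125} = \sqrt{-11697} = i \sqrt{11697}$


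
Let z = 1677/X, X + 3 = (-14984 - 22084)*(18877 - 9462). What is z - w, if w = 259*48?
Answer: -1446236204671/116331741 ≈ -12432.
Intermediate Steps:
X = -348995223 (X = -3 + (-14984 - 22084)*(18877 - 9462) = -3 - 37068*9415 = -3 - 348995220 = -348995223)
w = 12432
z = -559/116331741 (z = 1677/(-348995223) = 1677*(-1/348995223) = -559/116331741 ≈ -4.8052e-6)
z - w = -559/116331741 - 1*12432 = -559/116331741 - 12432 = -1446236204671/116331741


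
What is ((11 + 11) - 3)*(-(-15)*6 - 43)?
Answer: 893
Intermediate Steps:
((11 + 11) - 3)*(-(-15)*6 - 43) = (22 - 3)*(-5*(-18) - 43) = 19*(90 - 43) = 19*47 = 893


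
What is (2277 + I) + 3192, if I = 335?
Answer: 5804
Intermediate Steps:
(2277 + I) + 3192 = (2277 + 335) + 3192 = 2612 + 3192 = 5804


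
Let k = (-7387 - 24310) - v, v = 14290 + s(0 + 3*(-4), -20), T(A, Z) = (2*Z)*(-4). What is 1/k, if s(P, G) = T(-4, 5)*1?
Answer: -1/45947 ≈ -2.1764e-5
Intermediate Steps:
T(A, Z) = -8*Z
s(P, G) = -40 (s(P, G) = -8*5*1 = -40*1 = -40)
v = 14250 (v = 14290 - 40 = 14250)
k = -45947 (k = (-7387 - 24310) - 1*14250 = -31697 - 14250 = -45947)
1/k = 1/(-45947) = -1/45947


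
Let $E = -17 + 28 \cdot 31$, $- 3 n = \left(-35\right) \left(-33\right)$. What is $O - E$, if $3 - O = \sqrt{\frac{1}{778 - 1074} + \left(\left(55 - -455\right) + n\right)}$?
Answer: $-848 - \frac{3 \sqrt{304214}}{148} \approx -859.18$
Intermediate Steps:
$n = -385$ ($n = - \frac{\left(-35\right) \left(-33\right)}{3} = \left(- \frac{1}{3}\right) 1155 = -385$)
$E = 851$ ($E = -17 + 868 = 851$)
$O = 3 - \frac{3 \sqrt{304214}}{148}$ ($O = 3 - \sqrt{\frac{1}{778 - 1074} + \left(\left(55 - -455\right) - 385\right)} = 3 - \sqrt{\frac{1}{-296} + \left(\left(55 + 455\right) - 385\right)} = 3 - \sqrt{- \frac{1}{296} + \left(510 - 385\right)} = 3 - \sqrt{- \frac{1}{296} + 125} = 3 - \sqrt{\frac{36999}{296}} = 3 - \frac{3 \sqrt{304214}}{148} \approx -8.1802$)
$O - E = \left(3 - \frac{3 \sqrt{304214}}{148}\right) - 851 = -848 - \frac{3 \sqrt{304214}}{148}$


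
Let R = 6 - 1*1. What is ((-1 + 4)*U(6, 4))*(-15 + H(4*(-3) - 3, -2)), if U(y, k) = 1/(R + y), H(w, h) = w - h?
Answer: -84/11 ≈ -7.6364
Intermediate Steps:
R = 5 (R = 6 - 1 = 5)
U(y, k) = 1/(5 + y)
((-1 + 4)*U(6, 4))*(-15 + H(4*(-3) - 3, -2)) = ((-1 + 4)/(5 + 6))*(-15 + ((4*(-3) - 3) - 1*(-2))) = (3/11)*(-15 + ((-12 - 3) + 2)) = (3*(1/11))*(-15 + (-15 + 2)) = 3*(-15 - 13)/11 = (3/11)*(-28) = -84/11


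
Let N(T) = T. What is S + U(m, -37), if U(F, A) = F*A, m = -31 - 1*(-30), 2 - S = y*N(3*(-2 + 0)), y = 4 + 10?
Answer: 123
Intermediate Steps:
y = 14
S = 86 (S = 2 - 14*3*(-2 + 0) = 2 - 14*3*(-2) = 2 - 14*(-6) = 2 - 1*(-84) = 2 + 84 = 86)
m = -1 (m = -31 + 30 = -1)
U(F, A) = A*F
S + U(m, -37) = 86 - 37*(-1) = 86 + 37 = 123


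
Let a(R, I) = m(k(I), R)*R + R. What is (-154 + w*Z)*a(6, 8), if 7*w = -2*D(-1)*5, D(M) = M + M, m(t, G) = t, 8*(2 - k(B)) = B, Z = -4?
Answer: -13896/7 ≈ -1985.1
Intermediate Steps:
k(B) = 2 - B/8
D(M) = 2*M
w = 20/7 (w = (-4*(-1)*5)/7 = (-2*(-2)*5)/7 = (4*5)/7 = (1/7)*20 = 20/7 ≈ 2.8571)
a(R, I) = R + R*(2 - I/8) (a(R, I) = (2 - I/8)*R + R = R*(2 - I/8) + R = R + R*(2 - I/8))
(-154 + w*Z)*a(6, 8) = (-154 + (20/7)*(-4))*((1/8)*6*(24 - 1*8)) = (-154 - 80/7)*((1/8)*6*(24 - 8)) = -579*6*16/28 = -1158/7*12 = -13896/7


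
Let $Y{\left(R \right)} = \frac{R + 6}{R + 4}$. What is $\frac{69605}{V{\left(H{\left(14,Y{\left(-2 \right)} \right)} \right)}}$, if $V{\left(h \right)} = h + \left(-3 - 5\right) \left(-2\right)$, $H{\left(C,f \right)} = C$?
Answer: $\frac{13921}{6} \approx 2320.2$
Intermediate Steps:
$Y{\left(R \right)} = \frac{6 + R}{4 + R}$
$V{\left(h \right)} = 16 + h$ ($V{\left(h \right)} = h - -16 = h + 16 = 16 + h$)
$\frac{69605}{V{\left(H{\left(14,Y{\left(-2 \right)} \right)} \right)}} = \frac{69605}{16 + 14} = \frac{69605}{30} = 69605 \cdot \frac{1}{30} = \frac{13921}{6}$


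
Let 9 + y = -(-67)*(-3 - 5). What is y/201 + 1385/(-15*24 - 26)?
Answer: -488755/77586 ≈ -6.2995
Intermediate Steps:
y = -545 (y = -9 - (-67)*(-3 - 5) = -9 - (-67)*(-8) = -9 - 67*8 = -9 - 536 = -545)
y/201 + 1385/(-15*24 - 26) = -545/201 + 1385/(-15*24 - 26) = -545*1/201 + 1385/(-360 - 26) = -545/201 + 1385/(-386) = -545/201 + 1385*(-1/386) = -545/201 - 1385/386 = -488755/77586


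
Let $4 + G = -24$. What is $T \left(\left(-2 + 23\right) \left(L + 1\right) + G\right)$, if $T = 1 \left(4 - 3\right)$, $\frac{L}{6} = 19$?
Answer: $2387$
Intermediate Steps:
$L = 114$ ($L = 6 \cdot 19 = 114$)
$G = -28$ ($G = -4 - 24 = -28$)
$T = 1$ ($T = 1 \cdot 1 = 1$)
$T \left(\left(-2 + 23\right) \left(L + 1\right) + G\right) = 1 \left(\left(-2 + 23\right) \left(114 + 1\right) - 28\right) = 1 \left(21 \cdot 115 - 28\right) = 1 \left(2415 - 28\right) = 1 \cdot 2387 = 2387$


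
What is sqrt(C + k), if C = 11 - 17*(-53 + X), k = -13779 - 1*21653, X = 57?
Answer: I*sqrt(35489) ≈ 188.39*I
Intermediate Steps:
k = -35432 (k = -13779 - 21653 = -35432)
C = -57 (C = 11 - 17*(-53 + 57) = 11 - 17*4 = 11 - 68 = -57)
sqrt(C + k) = sqrt(-57 - 35432) = sqrt(-35489) = I*sqrt(35489)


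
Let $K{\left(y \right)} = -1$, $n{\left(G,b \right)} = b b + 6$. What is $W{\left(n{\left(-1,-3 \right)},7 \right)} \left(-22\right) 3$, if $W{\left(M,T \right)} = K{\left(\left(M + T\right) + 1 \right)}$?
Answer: $66$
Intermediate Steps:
$n{\left(G,b \right)} = 6 + b^{2}$ ($n{\left(G,b \right)} = b^{2} + 6 = 6 + b^{2}$)
$W{\left(M,T \right)} = -1$
$W{\left(n{\left(-1,-3 \right)},7 \right)} \left(-22\right) 3 = \left(-1\right) \left(-22\right) 3 = 22 \cdot 3 = 66$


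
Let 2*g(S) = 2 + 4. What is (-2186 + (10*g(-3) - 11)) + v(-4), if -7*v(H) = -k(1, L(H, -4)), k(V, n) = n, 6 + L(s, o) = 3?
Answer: -15172/7 ≈ -2167.4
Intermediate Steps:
L(s, o) = -3 (L(s, o) = -6 + 3 = -3)
v(H) = -3/7 (v(H) = -(-1)*(-3)/7 = -⅐*3 = -3/7)
g(S) = 3 (g(S) = (2 + 4)/2 = (½)*6 = 3)
(-2186 + (10*g(-3) - 11)) + v(-4) = (-2186 + (10*3 - 11)) - 3/7 = (-2186 + (30 - 11)) - 3/7 = (-2186 + 19) - 3/7 = -2167 - 3/7 = -15172/7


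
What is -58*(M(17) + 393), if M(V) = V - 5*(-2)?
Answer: -24360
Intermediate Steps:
M(V) = 10 + V (M(V) = V + 10 = 10 + V)
-58*(M(17) + 393) = -58*((10 + 17) + 393) = -58*(27 + 393) = -58*420 = -24360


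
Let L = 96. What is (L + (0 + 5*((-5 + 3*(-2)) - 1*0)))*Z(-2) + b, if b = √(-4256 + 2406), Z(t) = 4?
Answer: 164 + 5*I*√74 ≈ 164.0 + 43.012*I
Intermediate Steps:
b = 5*I*√74 (b = √(-1850) = 5*I*√74 ≈ 43.012*I)
(L + (0 + 5*((-5 + 3*(-2)) - 1*0)))*Z(-2) + b = (96 + (0 + 5*((-5 + 3*(-2)) - 1*0)))*4 + 5*I*√74 = (96 + (0 + 5*((-5 - 6) + 0)))*4 + 5*I*√74 = (96 + (0 + 5*(-11 + 0)))*4 + 5*I*√74 = (96 + (0 + 5*(-11)))*4 + 5*I*√74 = (96 + (0 - 55))*4 + 5*I*√74 = (96 - 55)*4 + 5*I*√74 = 41*4 + 5*I*√74 = 164 + 5*I*√74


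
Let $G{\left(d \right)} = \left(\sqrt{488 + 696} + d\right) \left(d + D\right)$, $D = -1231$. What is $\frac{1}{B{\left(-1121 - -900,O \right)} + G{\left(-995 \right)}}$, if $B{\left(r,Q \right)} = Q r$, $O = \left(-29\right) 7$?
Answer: $\frac{46117}{104092375945} + \frac{1272 \sqrt{74}}{728646631615} \approx 4.5806 \cdot 10^{-7}$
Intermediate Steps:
$O = -203$
$G{\left(d \right)} = \left(-1231 + d\right) \left(d + 4 \sqrt{74}\right)$ ($G{\left(d \right)} = \left(\sqrt{488 + 696} + d\right) \left(d - 1231\right) = \left(\sqrt{1184} + d\right) \left(-1231 + d\right) = \left(4 \sqrt{74} + d\right) \left(-1231 + d\right) = \left(d + 4 \sqrt{74}\right) \left(-1231 + d\right) = \left(-1231 + d\right) \left(d + 4 \sqrt{74}\right)$)
$\frac{1}{B{\left(-1121 - -900,O \right)} + G{\left(-995 \right)}} = \frac{1}{- 203 \left(-1121 - -900\right) + \left(\left(-995\right)^{2} - 4924 \sqrt{74} - -1224845 + 4 \left(-995\right) \sqrt{74}\right)} = \frac{1}{- 203 \left(-1121 + 900\right) + \left(990025 - 4924 \sqrt{74} + 1224845 - 3980 \sqrt{74}\right)} = \frac{1}{\left(-203\right) \left(-221\right) + \left(2214870 - 8904 \sqrt{74}\right)} = \frac{1}{44863 + \left(2214870 - 8904 \sqrt{74}\right)} = \frac{1}{2259733 - 8904 \sqrt{74}}$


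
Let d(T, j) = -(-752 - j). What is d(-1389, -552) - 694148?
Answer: -693948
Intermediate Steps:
d(T, j) = 752 + j
d(-1389, -552) - 694148 = (752 - 552) - 694148 = 200 - 694148 = -693948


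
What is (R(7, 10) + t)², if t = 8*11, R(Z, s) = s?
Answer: 9604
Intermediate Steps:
t = 88
(R(7, 10) + t)² = (10 + 88)² = 98² = 9604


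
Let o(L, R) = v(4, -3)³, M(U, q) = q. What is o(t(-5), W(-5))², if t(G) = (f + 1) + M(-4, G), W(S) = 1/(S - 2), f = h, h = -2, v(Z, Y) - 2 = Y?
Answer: 1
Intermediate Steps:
v(Z, Y) = 2 + Y
f = -2
W(S) = 1/(-2 + S)
t(G) = -1 + G (t(G) = (-2 + 1) + G = -1 + G)
o(L, R) = -1 (o(L, R) = (2 - 3)³ = (-1)³ = -1)
o(t(-5), W(-5))² = (-1)² = 1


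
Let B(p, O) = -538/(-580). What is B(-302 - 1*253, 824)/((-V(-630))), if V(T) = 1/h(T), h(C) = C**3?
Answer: 6726264300/29 ≈ 2.3194e+8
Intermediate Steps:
V(T) = T**(-3) (V(T) = 1/(T**3) = T**(-3))
B(p, O) = 269/290 (B(p, O) = -538*(-1/580) = 269/290)
B(-302 - 1*253, 824)/((-V(-630))) = 269/(290*((-1/(-630)**3))) = 269/(290*((-1*(-1/250047000)))) = 269/(290*(1/250047000)) = (269/290)*250047000 = 6726264300/29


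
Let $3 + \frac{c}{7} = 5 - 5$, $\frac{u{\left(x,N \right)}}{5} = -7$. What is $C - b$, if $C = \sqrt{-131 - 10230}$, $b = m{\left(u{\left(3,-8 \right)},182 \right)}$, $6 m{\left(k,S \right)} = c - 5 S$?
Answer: $\frac{931}{6} + i \sqrt{10361} \approx 155.17 + 101.79 i$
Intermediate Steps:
$u{\left(x,N \right)} = -35$ ($u{\left(x,N \right)} = 5 \left(-7\right) = -35$)
$c = -21$ ($c = -21 + 7 \left(5 - 5\right) = -21 + 7 \cdot 0 = -21 + 0 = -21$)
$m{\left(k,S \right)} = - \frac{7}{2} - \frac{5 S}{6}$ ($m{\left(k,S \right)} = \frac{-21 - 5 S}{6} = - \frac{7}{2} - \frac{5 S}{6}$)
$b = - \frac{931}{6}$ ($b = - \frac{7}{2} - \frac{455}{3} = - \frac{931}{6} \approx -155.17$)
$C = i \sqrt{10361}$ ($C = \sqrt{-10361} = i \sqrt{10361} \approx 101.79 i$)
$C - b = i \sqrt{10361} - - \frac{931}{6} = i \sqrt{10361} + \frac{931}{6} = \frac{931}{6} + i \sqrt{10361}$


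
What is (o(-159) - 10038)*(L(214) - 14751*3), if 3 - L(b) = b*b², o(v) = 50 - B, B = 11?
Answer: 98436095406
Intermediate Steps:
o(v) = 39 (o(v) = 50 - 1*11 = 50 - 11 = 39)
L(b) = 3 - b³ (L(b) = 3 - b*b² = 3 - b³)
(o(-159) - 10038)*(L(214) - 14751*3) = (39 - 10038)*((3 - 1*214³) - 14751*3) = -9999*((3 - 1*9800344) - 44253) = -9999*((3 - 9800344) - 44253) = -9999*(-9800341 - 44253) = -9999*(-9844594) = 98436095406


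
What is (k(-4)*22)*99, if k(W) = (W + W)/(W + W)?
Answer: 2178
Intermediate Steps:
k(W) = 1 (k(W) = (2*W)/((2*W)) = (2*W)*(1/(2*W)) = 1)
(k(-4)*22)*99 = (1*22)*99 = 22*99 = 2178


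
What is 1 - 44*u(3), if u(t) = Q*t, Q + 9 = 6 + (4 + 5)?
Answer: -791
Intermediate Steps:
Q = 6 (Q = -9 + (6 + (4 + 5)) = -9 + (6 + 9) = -9 + 15 = 6)
u(t) = 6*t
1 - 44*u(3) = 1 - 264*3 = 1 - 44*18 = 1 - 792 = -791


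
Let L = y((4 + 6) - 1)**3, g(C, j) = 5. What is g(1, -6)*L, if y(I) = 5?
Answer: 625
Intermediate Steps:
L = 125 (L = 5**3 = 125)
g(1, -6)*L = 5*125 = 625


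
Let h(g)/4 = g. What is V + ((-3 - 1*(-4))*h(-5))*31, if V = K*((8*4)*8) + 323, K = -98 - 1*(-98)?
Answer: -297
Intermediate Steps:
K = 0 (K = -98 + 98 = 0)
h(g) = 4*g
V = 323 (V = 0*((8*4)*8) + 323 = 0*(32*8) + 323 = 0*256 + 323 = 0 + 323 = 323)
V + ((-3 - 1*(-4))*h(-5))*31 = 323 + ((-3 - 1*(-4))*(4*(-5)))*31 = 323 + ((-3 + 4)*(-20))*31 = 323 + (1*(-20))*31 = 323 - 20*31 = 323 - 620 = -297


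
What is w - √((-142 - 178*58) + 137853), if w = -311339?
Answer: -311339 - √127387 ≈ -3.1170e+5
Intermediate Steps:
w - √((-142 - 178*58) + 137853) = -311339 - √((-142 - 178*58) + 137853) = -311339 - √((-142 - 10324) + 137853) = -311339 - √(-10466 + 137853) = -311339 - √127387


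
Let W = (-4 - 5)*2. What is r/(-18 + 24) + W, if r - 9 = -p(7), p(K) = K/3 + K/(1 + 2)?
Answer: -311/18 ≈ -17.278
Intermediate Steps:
p(K) = 2*K/3 (p(K) = K*(1/3) + K/3 = K/3 + K*(1/3) = K/3 + K/3 = 2*K/3)
W = -18 (W = -9*2 = -18)
r = 13/3 (r = 9 - 2*7/3 = 9 - 1*14/3 = 9 - 14/3 = 13/3 ≈ 4.3333)
r/(-18 + 24) + W = 13/(3*(-18 + 24)) - 18 = (13/3)/6 - 18 = (13/3)*(1/6) - 18 = 13/18 - 18 = -311/18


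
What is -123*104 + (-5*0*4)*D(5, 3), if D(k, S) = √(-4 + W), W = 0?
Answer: -12792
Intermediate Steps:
D(k, S) = 2*I (D(k, S) = √(-4 + 0) = √(-4) = 2*I)
-123*104 + (-5*0*4)*D(5, 3) = -123*104 + (-5*0*4)*(2*I) = -12792 + (0*4)*(2*I) = -12792 + 0*(2*I) = -12792 + 0 = -12792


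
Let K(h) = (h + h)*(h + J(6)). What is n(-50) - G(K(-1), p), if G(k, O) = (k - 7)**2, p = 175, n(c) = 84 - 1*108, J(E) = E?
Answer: -313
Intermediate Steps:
n(c) = -24 (n(c) = 84 - 108 = -24)
K(h) = 2*h*(6 + h) (K(h) = (h + h)*(h + 6) = (2*h)*(6 + h) = 2*h*(6 + h))
G(k, O) = (-7 + k)**2
n(-50) - G(K(-1), p) = -24 - (-7 + 2*(-1)*(6 - 1))**2 = -24 - (-7 + 2*(-1)*5)**2 = -24 - (-7 - 10)**2 = -24 - 1*(-17)**2 = -24 - 1*289 = -24 - 289 = -313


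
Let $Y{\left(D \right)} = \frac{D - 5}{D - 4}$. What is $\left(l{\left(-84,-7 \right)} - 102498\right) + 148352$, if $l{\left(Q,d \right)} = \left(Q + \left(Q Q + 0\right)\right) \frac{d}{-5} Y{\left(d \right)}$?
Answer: $\frac{3107618}{55} \approx 56502.0$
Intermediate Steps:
$Y{\left(D \right)} = \frac{-5 + D}{-4 + D}$
$l{\left(Q,d \right)} = - \frac{d \left(-5 + d\right) \left(Q + Q^{2}\right)}{5 \left(-4 + d\right)}$ ($l{\left(Q,d \right)} = \left(Q + \left(Q Q + 0\right)\right) \frac{d}{-5} \frac{-5 + d}{-4 + d} = \left(Q + \left(Q^{2} + 0\right)\right) d \left(- \frac{1}{5}\right) \frac{-5 + d}{-4 + d} = \left(Q + Q^{2}\right) - \frac{d}{5} \frac{-5 + d}{-4 + d} = \left(Q + Q^{2}\right) \left(- \frac{d \left(-5 + d\right)}{5 \left(-4 + d\right)}\right) = - \frac{d \left(-5 + d\right) \left(Q + Q^{2}\right)}{5 \left(-4 + d\right)}$)
$\left(l{\left(-84,-7 \right)} - 102498\right) + 148352 = \left(\left(-1\right) \left(-84\right) \left(-7\right) \frac{1}{-20 + 5 \left(-7\right)} \left(1 - 84\right) \left(-5 - 7\right) - 102498\right) + 148352 = \left(\left(-1\right) \left(-84\right) \left(-7\right) \frac{1}{-20 - 35} \left(-83\right) \left(-12\right) - 102498\right) + 148352 = \left(\left(-1\right) \left(-84\right) \left(-7\right) \frac{1}{-55} \left(-83\right) \left(-12\right) - 102498\right) + 148352 = \left(\left(-1\right) \left(-84\right) \left(-7\right) \left(- \frac{1}{55}\right) \left(-83\right) \left(-12\right) - 102498\right) + 148352 = \left(\frac{585648}{55} - 102498\right) + 148352 = - \frac{5051742}{55} + 148352 = \frac{3107618}{55}$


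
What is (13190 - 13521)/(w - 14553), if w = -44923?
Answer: 331/59476 ≈ 0.0055653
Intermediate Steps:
(13190 - 13521)/(w - 14553) = (13190 - 13521)/(-44923 - 14553) = -331/(-59476) = -331*(-1/59476) = 331/59476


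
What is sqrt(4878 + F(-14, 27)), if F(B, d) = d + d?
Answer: 6*sqrt(137) ≈ 70.228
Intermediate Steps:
F(B, d) = 2*d
sqrt(4878 + F(-14, 27)) = sqrt(4878 + 2*27) = sqrt(4878 + 54) = sqrt(4932) = 6*sqrt(137)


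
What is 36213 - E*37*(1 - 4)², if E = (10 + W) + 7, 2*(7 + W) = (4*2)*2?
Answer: 30219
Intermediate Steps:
W = 1 (W = -7 + ((4*2)*2)/2 = -7 + (8*2)/2 = -7 + (½)*16 = -7 + 8 = 1)
E = 18 (E = (10 + 1) + 7 = 11 + 7 = 18)
36213 - E*37*(1 - 4)² = 36213 - 18*37*(1 - 4)² = 36213 - 666*(-3)² = 36213 - 666*9 = 36213 - 1*5994 = 36213 - 5994 = 30219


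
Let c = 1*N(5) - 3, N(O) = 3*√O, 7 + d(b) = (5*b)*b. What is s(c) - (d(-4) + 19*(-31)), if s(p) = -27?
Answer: 489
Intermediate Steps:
d(b) = -7 + 5*b² (d(b) = -7 + (5*b)*b = -7 + 5*b²)
c = -3 + 3*√5 (c = 1*(3*√5) - 3 = 3*√5 - 3 = -3 + 3*√5 ≈ 3.7082)
s(c) - (d(-4) + 19*(-31)) = -27 - ((-7 + 5*(-4)²) + 19*(-31)) = -27 - ((-7 + 5*16) - 589) = -27 - ((-7 + 80) - 589) = -27 - (73 - 589) = -27 - 1*(-516) = -27 + 516 = 489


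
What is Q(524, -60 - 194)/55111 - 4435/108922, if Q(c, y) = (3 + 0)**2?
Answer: -243436987/6002800342 ≈ -0.040554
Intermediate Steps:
Q(c, y) = 9 (Q(c, y) = 3**2 = 9)
Q(524, -60 - 194)/55111 - 4435/108922 = 9/55111 - 4435/108922 = -243436987/6002800342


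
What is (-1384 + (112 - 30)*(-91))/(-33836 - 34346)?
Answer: 4423/34091 ≈ 0.12974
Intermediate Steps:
(-1384 + (112 - 30)*(-91))/(-33836 - 34346) = (-1384 + 82*(-91))/(-68182) = (-1384 - 7462)*(-1/68182) = -8846*(-1/68182) = 4423/34091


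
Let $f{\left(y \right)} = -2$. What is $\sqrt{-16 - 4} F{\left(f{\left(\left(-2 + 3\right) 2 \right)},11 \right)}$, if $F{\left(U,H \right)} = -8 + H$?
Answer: $6 i \sqrt{5} \approx 13.416 i$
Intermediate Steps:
$\sqrt{-16 - 4} F{\left(f{\left(\left(-2 + 3\right) 2 \right)},11 \right)} = \sqrt{-16 - 4} \left(-8 + 11\right) = \sqrt{-20} \cdot 3 = 2 i \sqrt{5} \cdot 3 = 6 i \sqrt{5}$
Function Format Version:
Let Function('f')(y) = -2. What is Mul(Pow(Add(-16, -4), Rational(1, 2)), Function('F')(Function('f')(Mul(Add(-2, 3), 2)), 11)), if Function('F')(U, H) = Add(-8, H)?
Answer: Mul(6, I, Pow(5, Rational(1, 2))) ≈ Mul(13.416, I)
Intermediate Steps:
Mul(Pow(Add(-16, -4), Rational(1, 2)), Function('F')(Function('f')(Mul(Add(-2, 3), 2)), 11)) = Mul(Pow(Add(-16, -4), Rational(1, 2)), Add(-8, 11)) = Mul(Pow(-20, Rational(1, 2)), 3) = Mul(Mul(2, I, Pow(5, Rational(1, 2))), 3) = Mul(6, I, Pow(5, Rational(1, 2)))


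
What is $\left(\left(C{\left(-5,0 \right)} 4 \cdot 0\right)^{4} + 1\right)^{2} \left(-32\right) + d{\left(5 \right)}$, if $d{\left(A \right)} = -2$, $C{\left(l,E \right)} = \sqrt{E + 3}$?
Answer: $-34$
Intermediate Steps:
$C{\left(l,E \right)} = \sqrt{3 + E}$
$\left(\left(C{\left(-5,0 \right)} 4 \cdot 0\right)^{4} + 1\right)^{2} \left(-32\right) + d{\left(5 \right)} = \left(\left(\sqrt{3 + 0} \cdot 4 \cdot 0\right)^{4} + 1\right)^{2} \left(-32\right) - 2 = \left(\left(\sqrt{3} \cdot 4 \cdot 0\right)^{4} + 1\right)^{2} \left(-32\right) - 2 = \left(\left(4 \sqrt{3} \cdot 0\right)^{4} + 1\right)^{2} \left(-32\right) - 2 = \left(0^{4} + 1\right)^{2} \left(-32\right) - 2 = \left(0 + 1\right)^{2} \left(-32\right) - 2 = 1^{2} \left(-32\right) - 2 = 1 \left(-32\right) - 2 = -32 - 2 = -34$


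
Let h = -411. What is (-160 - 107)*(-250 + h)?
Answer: 176487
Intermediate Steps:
(-160 - 107)*(-250 + h) = (-160 - 107)*(-250 - 411) = -267*(-661) = 176487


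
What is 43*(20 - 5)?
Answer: 645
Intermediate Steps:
43*(20 - 5) = 43*15 = 645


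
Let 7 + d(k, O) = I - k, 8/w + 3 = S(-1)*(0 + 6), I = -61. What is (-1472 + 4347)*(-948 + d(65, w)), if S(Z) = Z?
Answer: -3107875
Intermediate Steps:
w = -8/9 (w = 8/(-3 - (0 + 6)) = 8/(-3 - 1*6) = 8/(-3 - 6) = 8/(-9) = 8*(-⅑) = -8/9 ≈ -0.88889)
d(k, O) = -68 - k (d(k, O) = -7 + (-61 - k) = -68 - k)
(-1472 + 4347)*(-948 + d(65, w)) = (-1472 + 4347)*(-948 + (-68 - 1*65)) = 2875*(-948 + (-68 - 65)) = 2875*(-948 - 133) = 2875*(-1081) = -3107875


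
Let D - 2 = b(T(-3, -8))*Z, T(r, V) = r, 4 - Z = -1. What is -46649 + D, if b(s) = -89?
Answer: -47092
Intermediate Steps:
Z = 5 (Z = 4 - 1*(-1) = 4 + 1 = 5)
D = -443 (D = 2 - 89*5 = 2 - 445 = -443)
-46649 + D = -46649 - 443 = -47092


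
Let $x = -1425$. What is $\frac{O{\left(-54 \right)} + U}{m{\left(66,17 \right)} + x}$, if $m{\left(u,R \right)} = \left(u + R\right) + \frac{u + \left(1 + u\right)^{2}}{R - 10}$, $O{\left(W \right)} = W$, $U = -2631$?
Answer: $\frac{6265}{1613} \approx 3.8841$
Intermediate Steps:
$m{\left(u,R \right)} = R + u + \frac{u + \left(1 + u\right)^{2}}{-10 + R}$ ($m{\left(u,R \right)} = \left(R + u\right) + \frac{u + \left(1 + u\right)^{2}}{-10 + R} = R + u + \frac{u + \left(1 + u\right)^{2}}{-10 + R}$)
$\frac{O{\left(-54 \right)} + U}{m{\left(66,17 \right)} + x} = \frac{-54 - 2631}{\frac{17^{2} + \left(1 + 66\right)^{2} - 170 - 594 + 17 \cdot 66}{-10 + 17} - 1425} = - \frac{2685}{\frac{289 + 67^{2} - 170 - 594 + 1122}{7} - 1425} = - \frac{2685}{\frac{289 + 4489 - 170 - 594 + 1122}{7} - 1425} = - \frac{2685}{\frac{1}{7} \cdot 5136 - 1425} = - \frac{2685}{\frac{5136}{7} - 1425} = - \frac{2685}{- \frac{4839}{7}} = \left(-2685\right) \left(- \frac{7}{4839}\right) = \frac{6265}{1613}$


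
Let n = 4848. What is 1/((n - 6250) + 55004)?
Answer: 1/53602 ≈ 1.8656e-5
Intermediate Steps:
1/((n - 6250) + 55004) = 1/((4848 - 6250) + 55004) = 1/(-1402 + 55004) = 1/53602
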